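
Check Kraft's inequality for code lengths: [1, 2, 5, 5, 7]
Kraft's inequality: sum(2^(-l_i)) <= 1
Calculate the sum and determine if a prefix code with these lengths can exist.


Sum = 2^(-1) + 2^(-2) + 2^(-5) + 2^(-5) + 2^(-7)
    = 0.5 + 0.25 + 0.03125 + 0.03125 + 0.0078125
    = 105/128 = 0.8203125
Since 0.8203125 <= 1, Kraft's inequality IS satisfied.
A prefix code with these lengths CAN exist.

Kraft sum = 0.8203125. Satisfied.


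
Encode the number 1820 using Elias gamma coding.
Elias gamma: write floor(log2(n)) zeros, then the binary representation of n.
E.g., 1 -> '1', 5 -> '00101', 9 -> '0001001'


num_bits = floor(log2(1820)) + 1 = 11
leading_zeros = num_bits - 1 = 10
binary(1820) = 11100011100

Elias gamma(1820) = '0000000000' + '11100011100' = 000000000011100011100 (21 bits)


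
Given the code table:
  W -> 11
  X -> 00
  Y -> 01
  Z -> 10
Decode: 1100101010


Decoding:
11 -> W
00 -> X
10 -> Z
10 -> Z
10 -> Z


Result: WXZZZ


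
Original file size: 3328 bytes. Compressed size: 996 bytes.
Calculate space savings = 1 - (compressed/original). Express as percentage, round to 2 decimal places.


ratio = compressed/original = 996/3328 = 0.299279
savings = 1 - ratio = 1 - 0.299279 = 0.700721
as a percentage: 0.700721 * 100 = 70.07%

Space savings = 1 - 996/3328 = 70.07%


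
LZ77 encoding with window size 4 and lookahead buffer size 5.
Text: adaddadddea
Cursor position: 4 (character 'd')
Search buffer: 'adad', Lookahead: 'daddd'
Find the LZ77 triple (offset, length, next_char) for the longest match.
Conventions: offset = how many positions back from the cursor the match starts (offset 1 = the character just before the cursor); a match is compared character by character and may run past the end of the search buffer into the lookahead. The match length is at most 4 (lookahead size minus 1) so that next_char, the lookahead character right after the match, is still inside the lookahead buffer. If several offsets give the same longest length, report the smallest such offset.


Try each offset into the search buffer:
  offset=1 (pos 3, char 'd'): match length 1
  offset=2 (pos 2, char 'a'): match length 0
  offset=3 (pos 1, char 'd'): match length 4
  offset=4 (pos 0, char 'a'): match length 0
Longest match has length 4 at offset 3.
next_char = character at position 4 + 4 = 8 -> 'd'

Best match: offset=3, length=4 (matching 'dadd' starting at position 1)
LZ77 triple: (3, 4, 'd')


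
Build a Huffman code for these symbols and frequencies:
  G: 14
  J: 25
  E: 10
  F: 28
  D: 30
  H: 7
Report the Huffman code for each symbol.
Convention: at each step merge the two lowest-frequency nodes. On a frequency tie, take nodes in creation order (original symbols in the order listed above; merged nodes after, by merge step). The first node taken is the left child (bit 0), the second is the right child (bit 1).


Huffman tree construction:
Step 1: Merge H(7) + E(10) = 17
Step 2: Merge G(14) + (H+E)(17) = 31
Step 3: Merge J(25) + F(28) = 53
Step 4: Merge D(30) + (G+(H+E))(31) = 61
Step 5: Merge (J+F)(53) + (D+(G+(H+E)))(61) = 114
Read each symbol's code off the tree from the root (left child = 0, right child = 1).

Codes:
  G: 110 (length 3)
  J: 00 (length 2)
  E: 1111 (length 4)
  F: 01 (length 2)
  D: 10 (length 2)
  H: 1110 (length 4)
Average code length: 276/114 = 2.4211 bits/symbol


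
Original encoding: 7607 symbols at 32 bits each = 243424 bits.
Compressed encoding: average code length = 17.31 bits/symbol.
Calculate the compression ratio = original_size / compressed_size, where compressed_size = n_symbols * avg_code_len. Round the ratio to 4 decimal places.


original_size = n_symbols * orig_bits = 7607 * 32 = 243424 bits
compressed_size = n_symbols * avg_code_len = 7607 * 17.31 = 131677.17 bits
ratio = original_size / compressed_size = 243424 / 131677.17 = 1.8486

Compression ratio = 1.8486


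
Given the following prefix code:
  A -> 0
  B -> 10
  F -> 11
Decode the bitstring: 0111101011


Decoding step by step:
Bits 0 -> A
Bits 11 -> F
Bits 11 -> F
Bits 0 -> A
Bits 10 -> B
Bits 11 -> F


Decoded message: AFFABF


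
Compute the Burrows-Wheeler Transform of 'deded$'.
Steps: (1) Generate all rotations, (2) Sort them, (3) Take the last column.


Rotations (sorted):
  0: $deded -> last char: d
  1: d$dede -> last char: e
  2: ded$de -> last char: e
  3: deded$ -> last char: $
  4: ed$ded -> last char: d
  5: eded$d -> last char: d


BWT = dee$dd


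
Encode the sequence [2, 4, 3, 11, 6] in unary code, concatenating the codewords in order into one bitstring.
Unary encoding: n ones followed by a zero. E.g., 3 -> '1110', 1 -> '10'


Encode each number as n ones followed by a terminating 0:
  2 -> 110 (3 bits)
  4 -> 11110 (5 bits)
  3 -> 1110 (4 bits)
  11 -> 111111111110 (12 bits)
  6 -> 1111110 (7 bits)
Total length = 3 + 5 + 4 + 12 + 7 = 31 bits.

Unary([2, 4, 3, 11, 6]) = 1101111011101111111111101111110 (31 bits)


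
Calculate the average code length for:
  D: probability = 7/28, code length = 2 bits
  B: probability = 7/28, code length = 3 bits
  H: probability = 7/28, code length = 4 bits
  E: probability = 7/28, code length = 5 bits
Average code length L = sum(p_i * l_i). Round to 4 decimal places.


Weighted contributions p_i * l_i:
  D: (7/28) * 2 = 14/28
  B: (7/28) * 3 = 21/28
  H: (7/28) * 4 = 28/28
  E: (7/28) * 5 = 35/28
Sum = (14 + 21 + 28 + 35)/28 = 98/28

L = 98/28 = 3.5000 bits/symbol


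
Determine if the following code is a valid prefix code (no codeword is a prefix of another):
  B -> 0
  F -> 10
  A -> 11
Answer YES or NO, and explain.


Checking each pair (does one codeword prefix another?):
  B='0' vs F='10': no prefix
  B='0' vs A='11': no prefix
  F='10' vs B='0': no prefix
  F='10' vs A='11': no prefix
  A='11' vs B='0': no prefix
  A='11' vs F='10': no prefix
No violation found over all pairs.

YES -- this is a valid prefix code. No codeword is a prefix of any other codeword.


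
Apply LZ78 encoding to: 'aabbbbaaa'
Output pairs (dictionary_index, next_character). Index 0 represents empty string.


LZ78 encoding steps:
Dictionary: {0: ''}
Step 1: w='' (idx 0), next='a' -> output (0, 'a'), add 'a' as idx 1
Step 2: w='a' (idx 1), next='b' -> output (1, 'b'), add 'ab' as idx 2
Step 3: w='' (idx 0), next='b' -> output (0, 'b'), add 'b' as idx 3
Step 4: w='b' (idx 3), next='b' -> output (3, 'b'), add 'bb' as idx 4
Step 5: w='a' (idx 1), next='a' -> output (1, 'a'), add 'aa' as idx 5
Step 6: w='a' (idx 1), end of input -> output (1, '')


Encoded: [(0, 'a'), (1, 'b'), (0, 'b'), (3, 'b'), (1, 'a'), (1, '')]


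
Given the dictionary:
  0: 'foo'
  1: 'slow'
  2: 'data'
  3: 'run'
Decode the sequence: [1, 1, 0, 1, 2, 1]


Look up each index in the dictionary:
  1 -> 'slow'
  1 -> 'slow'
  0 -> 'foo'
  1 -> 'slow'
  2 -> 'data'
  1 -> 'slow'

Decoded: "slow slow foo slow data slow"


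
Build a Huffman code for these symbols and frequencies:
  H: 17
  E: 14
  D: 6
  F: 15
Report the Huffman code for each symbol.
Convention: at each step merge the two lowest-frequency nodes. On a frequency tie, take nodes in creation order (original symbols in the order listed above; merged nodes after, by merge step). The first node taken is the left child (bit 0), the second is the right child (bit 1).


Huffman tree construction:
Step 1: Merge D(6) + E(14) = 20
Step 2: Merge F(15) + H(17) = 32
Step 3: Merge (D+E)(20) + (F+H)(32) = 52
Read each symbol's code off the tree from the root (left child = 0, right child = 1).

Codes:
  H: 11 (length 2)
  E: 01 (length 2)
  D: 00 (length 2)
  F: 10 (length 2)
Average code length: 104/52 = 2.0000 bits/symbol


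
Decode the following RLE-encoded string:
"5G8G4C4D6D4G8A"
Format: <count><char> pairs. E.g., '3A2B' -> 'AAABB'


Expanding each <count><char> pair:
  5G -> 'GGGGG'
  8G -> 'GGGGGGGG'
  4C -> 'CCCC'
  4D -> 'DDDD'
  6D -> 'DDDDDD'
  4G -> 'GGGG'
  8A -> 'AAAAAAAA'

Decoded = GGGGGGGGGGGGGCCCCDDDDDDDDDDGGGGAAAAAAAA


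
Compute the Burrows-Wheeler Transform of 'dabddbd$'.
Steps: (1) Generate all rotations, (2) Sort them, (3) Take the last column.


Rotations (sorted):
  0: $dabddbd -> last char: d
  1: abddbd$d -> last char: d
  2: bd$dabdd -> last char: d
  3: bddbd$da -> last char: a
  4: d$dabddb -> last char: b
  5: dabddbd$ -> last char: $
  6: dbd$dabd -> last char: d
  7: ddbd$dab -> last char: b


BWT = dddab$db


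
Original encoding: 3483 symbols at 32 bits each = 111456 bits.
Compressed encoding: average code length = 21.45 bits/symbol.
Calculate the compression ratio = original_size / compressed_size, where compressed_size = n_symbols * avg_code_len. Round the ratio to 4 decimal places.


original_size = n_symbols * orig_bits = 3483 * 32 = 111456 bits
compressed_size = n_symbols * avg_code_len = 3483 * 21.45 = 74710.35 bits
ratio = original_size / compressed_size = 111456 / 74710.35 = 1.4918

Compression ratio = 1.4918


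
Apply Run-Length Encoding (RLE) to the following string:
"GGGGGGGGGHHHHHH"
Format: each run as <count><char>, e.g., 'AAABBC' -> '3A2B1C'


Scanning runs left to right:
  i=0: run of 'G' x 9 -> '9G'
  i=9: run of 'H' x 6 -> '6H'

RLE = 9G6H


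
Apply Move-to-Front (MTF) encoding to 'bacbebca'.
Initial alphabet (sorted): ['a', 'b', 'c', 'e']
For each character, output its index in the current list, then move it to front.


MTF encoding:
'b': index 1 in ['a', 'b', 'c', 'e'] -> ['b', 'a', 'c', 'e']
'a': index 1 in ['b', 'a', 'c', 'e'] -> ['a', 'b', 'c', 'e']
'c': index 2 in ['a', 'b', 'c', 'e'] -> ['c', 'a', 'b', 'e']
'b': index 2 in ['c', 'a', 'b', 'e'] -> ['b', 'c', 'a', 'e']
'e': index 3 in ['b', 'c', 'a', 'e'] -> ['e', 'b', 'c', 'a']
'b': index 1 in ['e', 'b', 'c', 'a'] -> ['b', 'e', 'c', 'a']
'c': index 2 in ['b', 'e', 'c', 'a'] -> ['c', 'b', 'e', 'a']
'a': index 3 in ['c', 'b', 'e', 'a'] -> ['a', 'c', 'b', 'e']


Output: [1, 1, 2, 2, 3, 1, 2, 3]


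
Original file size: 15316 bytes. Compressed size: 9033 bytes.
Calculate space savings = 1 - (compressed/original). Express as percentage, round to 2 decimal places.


ratio = compressed/original = 9033/15316 = 0.589775
savings = 1 - ratio = 1 - 0.589775 = 0.410225
as a percentage: 0.410225 * 100 = 41.02%

Space savings = 1 - 9033/15316 = 41.02%


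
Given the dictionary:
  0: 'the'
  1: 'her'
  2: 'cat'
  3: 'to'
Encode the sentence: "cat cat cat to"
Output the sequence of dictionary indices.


Look up each word in the dictionary:
  'cat' -> 2
  'cat' -> 2
  'cat' -> 2
  'to' -> 3

Encoded: [2, 2, 2, 3]


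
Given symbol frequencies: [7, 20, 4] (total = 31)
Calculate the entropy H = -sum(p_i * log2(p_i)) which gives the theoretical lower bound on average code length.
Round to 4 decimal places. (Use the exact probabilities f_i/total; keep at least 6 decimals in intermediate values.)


Per-symbol terms -p_i * log2(p_i) with p_i = f_i/31:
  p = 7/31 = 0.225806: log2(p) = -2.146841, -p*log2(p) = 0.484771
  p = 20/31 = 0.645161: log2(p) = -0.632268, -p*log2(p) = 0.407915
  p = 4/31 = 0.129032: log2(p) = -2.954196, -p*log2(p) = 0.381187
H = 0.484771 + 0.407915 + 0.381187 = 1.273873

H = 1.2739 bits/symbol


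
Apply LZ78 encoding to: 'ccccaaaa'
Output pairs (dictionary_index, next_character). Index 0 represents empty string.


LZ78 encoding steps:
Dictionary: {0: ''}
Step 1: w='' (idx 0), next='c' -> output (0, 'c'), add 'c' as idx 1
Step 2: w='c' (idx 1), next='c' -> output (1, 'c'), add 'cc' as idx 2
Step 3: w='c' (idx 1), next='a' -> output (1, 'a'), add 'ca' as idx 3
Step 4: w='' (idx 0), next='a' -> output (0, 'a'), add 'a' as idx 4
Step 5: w='a' (idx 4), next='a' -> output (4, 'a'), add 'aa' as idx 5


Encoded: [(0, 'c'), (1, 'c'), (1, 'a'), (0, 'a'), (4, 'a')]


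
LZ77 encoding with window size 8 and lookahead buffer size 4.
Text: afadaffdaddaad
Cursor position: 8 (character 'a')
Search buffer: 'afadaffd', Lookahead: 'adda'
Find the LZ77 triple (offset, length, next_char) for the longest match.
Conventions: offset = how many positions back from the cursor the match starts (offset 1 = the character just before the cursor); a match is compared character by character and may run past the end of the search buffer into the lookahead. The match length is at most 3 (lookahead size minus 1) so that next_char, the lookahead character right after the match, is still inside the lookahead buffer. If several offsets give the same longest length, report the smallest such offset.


Try each offset into the search buffer:
  offset=1 (pos 7, char 'd'): match length 0
  offset=2 (pos 6, char 'f'): match length 0
  offset=3 (pos 5, char 'f'): match length 0
  offset=4 (pos 4, char 'a'): match length 1
  offset=5 (pos 3, char 'd'): match length 0
  offset=6 (pos 2, char 'a'): match length 2
  offset=7 (pos 1, char 'f'): match length 0
  offset=8 (pos 0, char 'a'): match length 1
Longest match has length 2 at offset 6.
next_char = character at position 8 + 2 = 10 -> 'd'

Best match: offset=6, length=2 (matching 'ad' starting at position 2)
LZ77 triple: (6, 2, 'd')


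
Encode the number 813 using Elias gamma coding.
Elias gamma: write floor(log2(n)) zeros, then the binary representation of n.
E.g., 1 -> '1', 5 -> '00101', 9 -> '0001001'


num_bits = floor(log2(813)) + 1 = 10
leading_zeros = num_bits - 1 = 9
binary(813) = 1100101101

Elias gamma(813) = '000000000' + '1100101101' = 0000000001100101101 (19 bits)


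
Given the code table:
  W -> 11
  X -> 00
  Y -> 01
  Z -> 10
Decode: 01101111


Decoding:
01 -> Y
10 -> Z
11 -> W
11 -> W


Result: YZWW


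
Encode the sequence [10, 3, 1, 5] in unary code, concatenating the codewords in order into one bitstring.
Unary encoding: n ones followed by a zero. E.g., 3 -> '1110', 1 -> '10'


Encode each number as n ones followed by a terminating 0:
  10 -> 11111111110 (11 bits)
  3 -> 1110 (4 bits)
  1 -> 10 (2 bits)
  5 -> 111110 (6 bits)
Total length = 11 + 4 + 2 + 6 = 23 bits.

Unary([10, 3, 1, 5]) = 11111111110111010111110 (23 bits)


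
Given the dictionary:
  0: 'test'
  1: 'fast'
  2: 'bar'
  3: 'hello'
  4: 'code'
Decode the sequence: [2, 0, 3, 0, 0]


Look up each index in the dictionary:
  2 -> 'bar'
  0 -> 'test'
  3 -> 'hello'
  0 -> 'test'
  0 -> 'test'

Decoded: "bar test hello test test"


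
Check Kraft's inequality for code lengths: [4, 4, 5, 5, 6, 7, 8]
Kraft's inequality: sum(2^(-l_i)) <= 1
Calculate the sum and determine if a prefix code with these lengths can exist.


Sum = 2^(-4) + 2^(-4) + 2^(-5) + 2^(-5) + 2^(-6) + 2^(-7) + 2^(-8)
    = 0.0625 + 0.0625 + 0.03125 + 0.03125 + 0.015625 + 0.0078125 + 0.00390625
    = 55/256 = 0.21484375
Since 0.21484375 <= 1, Kraft's inequality IS satisfied.
A prefix code with these lengths CAN exist.

Kraft sum = 0.21484375. Satisfied.


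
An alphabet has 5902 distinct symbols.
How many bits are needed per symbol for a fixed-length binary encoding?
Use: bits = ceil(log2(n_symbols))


log2(5902) = 12.527
Bracket: 2^12 = 4096 < 5902 <= 2^13 = 8192
So ceil(log2(5902)) = 13

bits = ceil(log2(5902)) = ceil(12.527) = 13 bits


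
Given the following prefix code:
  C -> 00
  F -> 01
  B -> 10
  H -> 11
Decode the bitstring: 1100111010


Decoding step by step:
Bits 11 -> H
Bits 00 -> C
Bits 11 -> H
Bits 10 -> B
Bits 10 -> B


Decoded message: HCHBB


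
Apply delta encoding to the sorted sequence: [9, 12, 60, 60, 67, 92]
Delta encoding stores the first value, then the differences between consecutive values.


First value: 9
Deltas:
  12 - 9 = 3
  60 - 12 = 48
  60 - 60 = 0
  67 - 60 = 7
  92 - 67 = 25


Delta encoded: [9, 3, 48, 0, 7, 25]


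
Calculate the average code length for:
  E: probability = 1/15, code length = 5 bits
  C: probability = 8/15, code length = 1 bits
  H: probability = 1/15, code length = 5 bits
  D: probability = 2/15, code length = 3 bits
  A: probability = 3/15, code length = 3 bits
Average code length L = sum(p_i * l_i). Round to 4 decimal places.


Weighted contributions p_i * l_i:
  E: (1/15) * 5 = 5/15
  C: (8/15) * 1 = 8/15
  H: (1/15) * 5 = 5/15
  D: (2/15) * 3 = 6/15
  A: (3/15) * 3 = 9/15
Sum = (5 + 8 + 5 + 6 + 9)/15 = 33/15

L = 33/15 = 2.2000 bits/symbol


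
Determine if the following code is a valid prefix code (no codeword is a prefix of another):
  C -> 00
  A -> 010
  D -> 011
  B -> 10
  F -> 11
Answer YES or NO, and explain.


Checking each pair (does one codeword prefix another?):
  C='00' vs A='010': no prefix
  C='00' vs D='011': no prefix
  C='00' vs B='10': no prefix
  C='00' vs F='11': no prefix
  A='010' vs C='00': no prefix
  A='010' vs D='011': no prefix
  A='010' vs B='10': no prefix
  A='010' vs F='11': no prefix
  D='011' vs C='00': no prefix
  D='011' vs A='010': no prefix
  D='011' vs B='10': no prefix
  D='011' vs F='11': no prefix
  B='10' vs C='00': no prefix
  B='10' vs A='010': no prefix
  B='10' vs D='011': no prefix
  B='10' vs F='11': no prefix
  F='11' vs C='00': no prefix
  F='11' vs A='010': no prefix
  F='11' vs D='011': no prefix
  F='11' vs B='10': no prefix
No violation found over all pairs.

YES -- this is a valid prefix code. No codeword is a prefix of any other codeword.


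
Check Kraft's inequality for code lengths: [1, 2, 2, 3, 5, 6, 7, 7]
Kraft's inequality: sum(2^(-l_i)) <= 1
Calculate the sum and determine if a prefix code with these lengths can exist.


Sum = 2^(-1) + 2^(-2) + 2^(-2) + 2^(-3) + 2^(-5) + 2^(-6) + 2^(-7) + 2^(-7)
    = 0.5 + 0.25 + 0.25 + 0.125 + 0.03125 + 0.015625 + 0.0078125 + 0.0078125
    = 152/128 = 1.1875
Since 1.1875 > 1, Kraft's inequality is NOT satisfied.
A prefix code with these lengths CANNOT exist.

Kraft sum = 1.1875. Not satisfied.


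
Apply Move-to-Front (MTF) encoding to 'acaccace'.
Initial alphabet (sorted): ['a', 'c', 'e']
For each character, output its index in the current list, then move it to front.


MTF encoding:
'a': index 0 in ['a', 'c', 'e'] -> ['a', 'c', 'e']
'c': index 1 in ['a', 'c', 'e'] -> ['c', 'a', 'e']
'a': index 1 in ['c', 'a', 'e'] -> ['a', 'c', 'e']
'c': index 1 in ['a', 'c', 'e'] -> ['c', 'a', 'e']
'c': index 0 in ['c', 'a', 'e'] -> ['c', 'a', 'e']
'a': index 1 in ['c', 'a', 'e'] -> ['a', 'c', 'e']
'c': index 1 in ['a', 'c', 'e'] -> ['c', 'a', 'e']
'e': index 2 in ['c', 'a', 'e'] -> ['e', 'c', 'a']


Output: [0, 1, 1, 1, 0, 1, 1, 2]


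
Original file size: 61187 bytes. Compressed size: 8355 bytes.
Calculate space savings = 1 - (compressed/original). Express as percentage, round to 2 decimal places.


ratio = compressed/original = 8355/61187 = 0.136549
savings = 1 - ratio = 1 - 0.136549 = 0.863451
as a percentage: 0.863451 * 100 = 86.35%

Space savings = 1 - 8355/61187 = 86.35%


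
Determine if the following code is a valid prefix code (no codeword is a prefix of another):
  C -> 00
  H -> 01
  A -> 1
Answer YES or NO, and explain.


Checking each pair (does one codeword prefix another?):
  C='00' vs H='01': no prefix
  C='00' vs A='1': no prefix
  H='01' vs C='00': no prefix
  H='01' vs A='1': no prefix
  A='1' vs C='00': no prefix
  A='1' vs H='01': no prefix
No violation found over all pairs.

YES -- this is a valid prefix code. No codeword is a prefix of any other codeword.


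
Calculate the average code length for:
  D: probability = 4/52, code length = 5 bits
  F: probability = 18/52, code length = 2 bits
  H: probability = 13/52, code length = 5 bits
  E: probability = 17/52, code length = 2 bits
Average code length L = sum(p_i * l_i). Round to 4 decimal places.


Weighted contributions p_i * l_i:
  D: (4/52) * 5 = 20/52
  F: (18/52) * 2 = 36/52
  H: (13/52) * 5 = 65/52
  E: (17/52) * 2 = 34/52
Sum = (20 + 36 + 65 + 34)/52 = 155/52

L = 155/52 = 2.9808 bits/symbol


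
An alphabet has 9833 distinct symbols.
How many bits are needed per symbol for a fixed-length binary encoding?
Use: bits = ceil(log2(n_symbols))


log2(9833) = 13.2634
Bracket: 2^13 = 8192 < 9833 <= 2^14 = 16384
So ceil(log2(9833)) = 14

bits = ceil(log2(9833)) = ceil(13.2634) = 14 bits


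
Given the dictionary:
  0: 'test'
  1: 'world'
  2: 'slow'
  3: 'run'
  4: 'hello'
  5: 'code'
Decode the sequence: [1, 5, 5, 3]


Look up each index in the dictionary:
  1 -> 'world'
  5 -> 'code'
  5 -> 'code'
  3 -> 'run'

Decoded: "world code code run"


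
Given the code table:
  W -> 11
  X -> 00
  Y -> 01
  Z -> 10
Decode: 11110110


Decoding:
11 -> W
11 -> W
01 -> Y
10 -> Z


Result: WWYZ


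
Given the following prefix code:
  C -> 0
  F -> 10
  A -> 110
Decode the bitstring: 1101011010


Decoding step by step:
Bits 110 -> A
Bits 10 -> F
Bits 110 -> A
Bits 10 -> F


Decoded message: AFAF


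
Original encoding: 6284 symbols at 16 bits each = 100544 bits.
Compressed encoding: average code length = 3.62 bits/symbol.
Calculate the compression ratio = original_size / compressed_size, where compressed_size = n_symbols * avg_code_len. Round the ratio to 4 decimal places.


original_size = n_symbols * orig_bits = 6284 * 16 = 100544 bits
compressed_size = n_symbols * avg_code_len = 6284 * 3.62 = 22748.08 bits
ratio = original_size / compressed_size = 100544 / 22748.08 = 4.4199

Compression ratio = 4.4199


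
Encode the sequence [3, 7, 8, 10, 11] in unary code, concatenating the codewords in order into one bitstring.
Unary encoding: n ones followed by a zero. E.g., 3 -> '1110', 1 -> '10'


Encode each number as n ones followed by a terminating 0:
  3 -> 1110 (4 bits)
  7 -> 11111110 (8 bits)
  8 -> 111111110 (9 bits)
  10 -> 11111111110 (11 bits)
  11 -> 111111111110 (12 bits)
Total length = 4 + 8 + 9 + 11 + 12 = 44 bits.

Unary([3, 7, 8, 10, 11]) = 11101111111011111111011111111110111111111110 (44 bits)


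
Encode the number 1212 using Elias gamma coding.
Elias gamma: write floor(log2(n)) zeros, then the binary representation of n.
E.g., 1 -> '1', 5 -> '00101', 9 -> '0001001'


num_bits = floor(log2(1212)) + 1 = 11
leading_zeros = num_bits - 1 = 10
binary(1212) = 10010111100

Elias gamma(1212) = '0000000000' + '10010111100' = 000000000010010111100 (21 bits)


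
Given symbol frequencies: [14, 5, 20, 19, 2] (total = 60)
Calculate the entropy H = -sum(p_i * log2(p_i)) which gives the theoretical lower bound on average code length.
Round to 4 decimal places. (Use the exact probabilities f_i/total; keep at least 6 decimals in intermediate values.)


Per-symbol terms -p_i * log2(p_i) with p_i = f_i/60:
  p = 14/60 = 0.233333: log2(p) = -2.099536, -p*log2(p) = 0.489892
  p = 5/60 = 0.083333: log2(p) = -3.584963, -p*log2(p) = 0.298747
  p = 20/60 = 0.333333: log2(p) = -1.584963, -p*log2(p) = 0.528321
  p = 19/60 = 0.316667: log2(p) = -1.658963, -p*log2(p) = 0.525338
  p = 2/60 = 0.033333: log2(p) = -4.906891, -p*log2(p) = 0.163563
H = 0.489892 + 0.298747 + 0.528321 + 0.525338 + 0.163563 = 2.005861

H = 2.0059 bits/symbol


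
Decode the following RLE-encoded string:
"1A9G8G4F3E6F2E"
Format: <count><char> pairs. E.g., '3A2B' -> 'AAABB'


Expanding each <count><char> pair:
  1A -> 'A'
  9G -> 'GGGGGGGGG'
  8G -> 'GGGGGGGG'
  4F -> 'FFFF'
  3E -> 'EEE'
  6F -> 'FFFFFF'
  2E -> 'EE'

Decoded = AGGGGGGGGGGGGGGGGGFFFFEEEFFFFFFEE


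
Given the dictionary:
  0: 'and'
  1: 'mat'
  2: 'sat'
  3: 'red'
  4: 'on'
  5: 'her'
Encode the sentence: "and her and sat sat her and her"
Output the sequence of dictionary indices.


Look up each word in the dictionary:
  'and' -> 0
  'her' -> 5
  'and' -> 0
  'sat' -> 2
  'sat' -> 2
  'her' -> 5
  'and' -> 0
  'her' -> 5

Encoded: [0, 5, 0, 2, 2, 5, 0, 5]


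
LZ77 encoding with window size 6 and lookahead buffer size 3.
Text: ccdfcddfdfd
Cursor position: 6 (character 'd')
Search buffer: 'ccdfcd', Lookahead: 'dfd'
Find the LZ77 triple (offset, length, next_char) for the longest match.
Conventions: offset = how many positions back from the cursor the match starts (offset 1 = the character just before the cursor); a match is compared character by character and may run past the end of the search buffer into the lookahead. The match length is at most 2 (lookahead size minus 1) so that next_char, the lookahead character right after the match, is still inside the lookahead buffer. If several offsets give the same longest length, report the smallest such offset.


Try each offset into the search buffer:
  offset=1 (pos 5, char 'd'): match length 1
  offset=2 (pos 4, char 'c'): match length 0
  offset=3 (pos 3, char 'f'): match length 0
  offset=4 (pos 2, char 'd'): match length 2
  offset=5 (pos 1, char 'c'): match length 0
  offset=6 (pos 0, char 'c'): match length 0
Longest match has length 2 at offset 4.
next_char = character at position 6 + 2 = 8 -> 'd'

Best match: offset=4, length=2 (matching 'df' starting at position 2)
LZ77 triple: (4, 2, 'd')


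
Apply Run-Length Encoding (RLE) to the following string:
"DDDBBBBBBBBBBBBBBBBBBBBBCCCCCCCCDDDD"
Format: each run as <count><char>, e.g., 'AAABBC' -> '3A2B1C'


Scanning runs left to right:
  i=0: run of 'D' x 3 -> '3D'
  i=3: run of 'B' x 21 -> '21B'
  i=24: run of 'C' x 8 -> '8C'
  i=32: run of 'D' x 4 -> '4D'

RLE = 3D21B8C4D


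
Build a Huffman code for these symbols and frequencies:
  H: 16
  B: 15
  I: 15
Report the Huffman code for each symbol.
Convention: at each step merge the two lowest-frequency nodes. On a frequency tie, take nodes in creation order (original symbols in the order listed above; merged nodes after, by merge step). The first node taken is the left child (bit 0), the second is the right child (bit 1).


Huffman tree construction:
Step 1: Merge B(15) + I(15) = 30
Step 2: Merge H(16) + (B+I)(30) = 46
Read each symbol's code off the tree from the root (left child = 0, right child = 1).

Codes:
  H: 0 (length 1)
  B: 10 (length 2)
  I: 11 (length 2)
Average code length: 76/46 = 1.6522 bits/symbol


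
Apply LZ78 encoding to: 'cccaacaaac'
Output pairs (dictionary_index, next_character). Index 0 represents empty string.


LZ78 encoding steps:
Dictionary: {0: ''}
Step 1: w='' (idx 0), next='c' -> output (0, 'c'), add 'c' as idx 1
Step 2: w='c' (idx 1), next='c' -> output (1, 'c'), add 'cc' as idx 2
Step 3: w='' (idx 0), next='a' -> output (0, 'a'), add 'a' as idx 3
Step 4: w='a' (idx 3), next='c' -> output (3, 'c'), add 'ac' as idx 4
Step 5: w='a' (idx 3), next='a' -> output (3, 'a'), add 'aa' as idx 5
Step 6: w='ac' (idx 4), end of input -> output (4, '')


Encoded: [(0, 'c'), (1, 'c'), (0, 'a'), (3, 'c'), (3, 'a'), (4, '')]


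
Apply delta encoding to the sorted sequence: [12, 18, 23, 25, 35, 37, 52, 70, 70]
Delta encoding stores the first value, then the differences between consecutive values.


First value: 12
Deltas:
  18 - 12 = 6
  23 - 18 = 5
  25 - 23 = 2
  35 - 25 = 10
  37 - 35 = 2
  52 - 37 = 15
  70 - 52 = 18
  70 - 70 = 0


Delta encoded: [12, 6, 5, 2, 10, 2, 15, 18, 0]


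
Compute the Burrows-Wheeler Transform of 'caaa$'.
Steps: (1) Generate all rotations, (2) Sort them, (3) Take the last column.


Rotations (sorted):
  0: $caaa -> last char: a
  1: a$caa -> last char: a
  2: aa$ca -> last char: a
  3: aaa$c -> last char: c
  4: caaa$ -> last char: $


BWT = aaac$


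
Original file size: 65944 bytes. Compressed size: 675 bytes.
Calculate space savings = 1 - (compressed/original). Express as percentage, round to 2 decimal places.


ratio = compressed/original = 675/65944 = 0.010236
savings = 1 - ratio = 1 - 0.010236 = 0.989764
as a percentage: 0.989764 * 100 = 98.98%

Space savings = 1 - 675/65944 = 98.98%


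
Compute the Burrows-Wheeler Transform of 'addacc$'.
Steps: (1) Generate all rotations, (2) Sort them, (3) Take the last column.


Rotations (sorted):
  0: $addacc -> last char: c
  1: acc$add -> last char: d
  2: addacc$ -> last char: $
  3: c$addac -> last char: c
  4: cc$adda -> last char: a
  5: dacc$ad -> last char: d
  6: ddacc$a -> last char: a


BWT = cd$cada


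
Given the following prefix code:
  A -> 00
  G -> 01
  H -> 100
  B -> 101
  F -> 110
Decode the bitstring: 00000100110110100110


Decoding step by step:
Bits 00 -> A
Bits 00 -> A
Bits 01 -> G
Bits 00 -> A
Bits 110 -> F
Bits 110 -> F
Bits 100 -> H
Bits 110 -> F


Decoded message: AAGAFFHF


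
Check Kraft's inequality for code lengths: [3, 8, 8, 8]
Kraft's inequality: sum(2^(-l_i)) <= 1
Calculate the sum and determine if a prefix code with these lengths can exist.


Sum = 2^(-3) + 2^(-8) + 2^(-8) + 2^(-8)
    = 0.125 + 0.00390625 + 0.00390625 + 0.00390625
    = 35/256 = 0.13671875
Since 0.13671875 <= 1, Kraft's inequality IS satisfied.
A prefix code with these lengths CAN exist.

Kraft sum = 0.13671875. Satisfied.


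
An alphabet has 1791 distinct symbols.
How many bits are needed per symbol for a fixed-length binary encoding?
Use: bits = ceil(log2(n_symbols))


log2(1791) = 10.8065
Bracket: 2^10 = 1024 < 1791 <= 2^11 = 2048
So ceil(log2(1791)) = 11

bits = ceil(log2(1791)) = ceil(10.8065) = 11 bits


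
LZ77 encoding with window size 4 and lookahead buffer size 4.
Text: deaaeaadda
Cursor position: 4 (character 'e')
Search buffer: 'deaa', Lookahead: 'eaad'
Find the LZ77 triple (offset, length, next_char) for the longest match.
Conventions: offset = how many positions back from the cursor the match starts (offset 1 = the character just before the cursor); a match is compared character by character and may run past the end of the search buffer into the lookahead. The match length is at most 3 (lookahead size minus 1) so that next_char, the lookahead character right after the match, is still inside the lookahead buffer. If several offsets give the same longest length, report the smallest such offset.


Try each offset into the search buffer:
  offset=1 (pos 3, char 'a'): match length 0
  offset=2 (pos 2, char 'a'): match length 0
  offset=3 (pos 1, char 'e'): match length 3
  offset=4 (pos 0, char 'd'): match length 0
Longest match has length 3 at offset 3.
next_char = character at position 4 + 3 = 7 -> 'd'

Best match: offset=3, length=3 (matching 'eaa' starting at position 1)
LZ77 triple: (3, 3, 'd')


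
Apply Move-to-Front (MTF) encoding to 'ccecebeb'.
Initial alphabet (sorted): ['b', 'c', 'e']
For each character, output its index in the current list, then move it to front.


MTF encoding:
'c': index 1 in ['b', 'c', 'e'] -> ['c', 'b', 'e']
'c': index 0 in ['c', 'b', 'e'] -> ['c', 'b', 'e']
'e': index 2 in ['c', 'b', 'e'] -> ['e', 'c', 'b']
'c': index 1 in ['e', 'c', 'b'] -> ['c', 'e', 'b']
'e': index 1 in ['c', 'e', 'b'] -> ['e', 'c', 'b']
'b': index 2 in ['e', 'c', 'b'] -> ['b', 'e', 'c']
'e': index 1 in ['b', 'e', 'c'] -> ['e', 'b', 'c']
'b': index 1 in ['e', 'b', 'c'] -> ['b', 'e', 'c']


Output: [1, 0, 2, 1, 1, 2, 1, 1]


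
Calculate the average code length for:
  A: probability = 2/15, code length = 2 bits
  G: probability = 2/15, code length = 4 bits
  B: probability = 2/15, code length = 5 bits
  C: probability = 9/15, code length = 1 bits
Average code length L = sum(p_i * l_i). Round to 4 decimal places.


Weighted contributions p_i * l_i:
  A: (2/15) * 2 = 4/15
  G: (2/15) * 4 = 8/15
  B: (2/15) * 5 = 10/15
  C: (9/15) * 1 = 9/15
Sum = (4 + 8 + 10 + 9)/15 = 31/15

L = 31/15 = 2.0667 bits/symbol


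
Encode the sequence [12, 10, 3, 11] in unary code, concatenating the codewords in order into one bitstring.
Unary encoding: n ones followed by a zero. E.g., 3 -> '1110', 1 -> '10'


Encode each number as n ones followed by a terminating 0:
  12 -> 1111111111110 (13 bits)
  10 -> 11111111110 (11 bits)
  3 -> 1110 (4 bits)
  11 -> 111111111110 (12 bits)
Total length = 13 + 11 + 4 + 12 = 40 bits.

Unary([12, 10, 3, 11]) = 1111111111110111111111101110111111111110 (40 bits)


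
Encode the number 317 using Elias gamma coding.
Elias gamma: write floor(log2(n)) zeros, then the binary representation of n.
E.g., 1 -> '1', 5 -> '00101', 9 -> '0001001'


num_bits = floor(log2(317)) + 1 = 9
leading_zeros = num_bits - 1 = 8
binary(317) = 100111101

Elias gamma(317) = '00000000' + '100111101' = 00000000100111101 (17 bits)


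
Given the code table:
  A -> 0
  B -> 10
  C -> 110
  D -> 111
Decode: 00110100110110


Decoding:
0 -> A
0 -> A
110 -> C
10 -> B
0 -> A
110 -> C
110 -> C


Result: AACBACC


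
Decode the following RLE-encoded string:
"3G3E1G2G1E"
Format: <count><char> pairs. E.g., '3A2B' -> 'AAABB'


Expanding each <count><char> pair:
  3G -> 'GGG'
  3E -> 'EEE'
  1G -> 'G'
  2G -> 'GG'
  1E -> 'E'

Decoded = GGGEEEGGGE


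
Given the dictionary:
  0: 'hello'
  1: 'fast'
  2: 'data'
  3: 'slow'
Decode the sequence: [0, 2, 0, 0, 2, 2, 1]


Look up each index in the dictionary:
  0 -> 'hello'
  2 -> 'data'
  0 -> 'hello'
  0 -> 'hello'
  2 -> 'data'
  2 -> 'data'
  1 -> 'fast'

Decoded: "hello data hello hello data data fast"


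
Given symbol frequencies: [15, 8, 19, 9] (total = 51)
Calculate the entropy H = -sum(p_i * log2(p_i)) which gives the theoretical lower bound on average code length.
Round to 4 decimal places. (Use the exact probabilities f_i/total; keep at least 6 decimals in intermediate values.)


Per-symbol terms -p_i * log2(p_i) with p_i = f_i/51:
  p = 15/51 = 0.294118: log2(p) = -1.765535, -p*log2(p) = 0.519275
  p = 8/51 = 0.156863: log2(p) = -2.672425, -p*log2(p) = 0.419204
  p = 19/51 = 0.372549: log2(p) = -1.424498, -p*log2(p) = 0.530695
  p = 9/51 = 0.176471: log2(p) = -2.502500, -p*log2(p) = 0.441618
H = 0.519275 + 0.419204 + 0.530695 + 0.441618 = 1.910792

H = 1.9108 bits/symbol


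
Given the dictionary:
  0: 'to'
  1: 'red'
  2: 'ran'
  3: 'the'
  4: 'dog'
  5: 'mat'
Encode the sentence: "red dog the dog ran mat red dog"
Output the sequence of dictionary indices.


Look up each word in the dictionary:
  'red' -> 1
  'dog' -> 4
  'the' -> 3
  'dog' -> 4
  'ran' -> 2
  'mat' -> 5
  'red' -> 1
  'dog' -> 4

Encoded: [1, 4, 3, 4, 2, 5, 1, 4]


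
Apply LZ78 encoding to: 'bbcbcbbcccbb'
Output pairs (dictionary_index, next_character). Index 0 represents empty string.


LZ78 encoding steps:
Dictionary: {0: ''}
Step 1: w='' (idx 0), next='b' -> output (0, 'b'), add 'b' as idx 1
Step 2: w='b' (idx 1), next='c' -> output (1, 'c'), add 'bc' as idx 2
Step 3: w='bc' (idx 2), next='b' -> output (2, 'b'), add 'bcb' as idx 3
Step 4: w='bc' (idx 2), next='c' -> output (2, 'c'), add 'bcc' as idx 4
Step 5: w='' (idx 0), next='c' -> output (0, 'c'), add 'c' as idx 5
Step 6: w='b' (idx 1), next='b' -> output (1, 'b'), add 'bb' as idx 6


Encoded: [(0, 'b'), (1, 'c'), (2, 'b'), (2, 'c'), (0, 'c'), (1, 'b')]


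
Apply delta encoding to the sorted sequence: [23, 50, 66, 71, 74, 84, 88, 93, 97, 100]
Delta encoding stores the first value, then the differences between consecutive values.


First value: 23
Deltas:
  50 - 23 = 27
  66 - 50 = 16
  71 - 66 = 5
  74 - 71 = 3
  84 - 74 = 10
  88 - 84 = 4
  93 - 88 = 5
  97 - 93 = 4
  100 - 97 = 3


Delta encoded: [23, 27, 16, 5, 3, 10, 4, 5, 4, 3]


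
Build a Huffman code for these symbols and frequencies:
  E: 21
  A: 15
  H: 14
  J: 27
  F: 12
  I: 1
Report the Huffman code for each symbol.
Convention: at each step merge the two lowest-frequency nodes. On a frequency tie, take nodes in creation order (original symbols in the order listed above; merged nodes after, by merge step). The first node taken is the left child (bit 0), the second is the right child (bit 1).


Huffman tree construction:
Step 1: Merge I(1) + F(12) = 13
Step 2: Merge (I+F)(13) + H(14) = 27
Step 3: Merge A(15) + E(21) = 36
Step 4: Merge J(27) + ((I+F)+H)(27) = 54
Step 5: Merge (A+E)(36) + (J+((I+F)+H))(54) = 90
Read each symbol's code off the tree from the root (left child = 0, right child = 1).

Codes:
  E: 01 (length 2)
  A: 00 (length 2)
  H: 111 (length 3)
  J: 10 (length 2)
  F: 1101 (length 4)
  I: 1100 (length 4)
Average code length: 220/90 = 2.4444 bits/symbol


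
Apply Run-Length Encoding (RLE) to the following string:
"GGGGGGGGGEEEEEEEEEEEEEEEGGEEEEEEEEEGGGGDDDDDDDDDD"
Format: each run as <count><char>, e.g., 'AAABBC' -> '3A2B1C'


Scanning runs left to right:
  i=0: run of 'G' x 9 -> '9G'
  i=9: run of 'E' x 15 -> '15E'
  i=24: run of 'G' x 2 -> '2G'
  i=26: run of 'E' x 9 -> '9E'
  i=35: run of 'G' x 4 -> '4G'
  i=39: run of 'D' x 10 -> '10D'

RLE = 9G15E2G9E4G10D


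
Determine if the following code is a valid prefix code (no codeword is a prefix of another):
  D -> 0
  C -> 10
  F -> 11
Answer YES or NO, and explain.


Checking each pair (does one codeword prefix another?):
  D='0' vs C='10': no prefix
  D='0' vs F='11': no prefix
  C='10' vs D='0': no prefix
  C='10' vs F='11': no prefix
  F='11' vs D='0': no prefix
  F='11' vs C='10': no prefix
No violation found over all pairs.

YES -- this is a valid prefix code. No codeword is a prefix of any other codeword.


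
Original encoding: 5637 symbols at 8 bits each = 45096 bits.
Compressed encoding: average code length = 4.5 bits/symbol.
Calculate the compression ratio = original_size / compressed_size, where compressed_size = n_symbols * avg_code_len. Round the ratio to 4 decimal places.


original_size = n_symbols * orig_bits = 5637 * 8 = 45096 bits
compressed_size = n_symbols * avg_code_len = 5637 * 4.5 = 25366.5 bits
ratio = original_size / compressed_size = 45096 / 25366.5 = 1.7778

Compression ratio = 1.7778


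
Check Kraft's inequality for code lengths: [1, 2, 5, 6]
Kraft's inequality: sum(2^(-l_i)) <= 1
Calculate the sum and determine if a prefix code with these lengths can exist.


Sum = 2^(-1) + 2^(-2) + 2^(-5) + 2^(-6)
    = 0.5 + 0.25 + 0.03125 + 0.015625
    = 51/64 = 0.796875
Since 0.796875 <= 1, Kraft's inequality IS satisfied.
A prefix code with these lengths CAN exist.

Kraft sum = 0.796875. Satisfied.


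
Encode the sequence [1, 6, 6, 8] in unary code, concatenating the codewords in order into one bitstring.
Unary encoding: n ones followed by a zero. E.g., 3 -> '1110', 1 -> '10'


Encode each number as n ones followed by a terminating 0:
  1 -> 10 (2 bits)
  6 -> 1111110 (7 bits)
  6 -> 1111110 (7 bits)
  8 -> 111111110 (9 bits)
Total length = 2 + 7 + 7 + 9 = 25 bits.

Unary([1, 6, 6, 8]) = 1011111101111110111111110 (25 bits)


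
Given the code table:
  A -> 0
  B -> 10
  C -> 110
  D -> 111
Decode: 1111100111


Decoding:
111 -> D
110 -> C
0 -> A
111 -> D


Result: DCAD


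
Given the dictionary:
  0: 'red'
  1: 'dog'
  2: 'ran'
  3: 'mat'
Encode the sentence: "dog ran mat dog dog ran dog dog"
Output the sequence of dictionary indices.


Look up each word in the dictionary:
  'dog' -> 1
  'ran' -> 2
  'mat' -> 3
  'dog' -> 1
  'dog' -> 1
  'ran' -> 2
  'dog' -> 1
  'dog' -> 1

Encoded: [1, 2, 3, 1, 1, 2, 1, 1]


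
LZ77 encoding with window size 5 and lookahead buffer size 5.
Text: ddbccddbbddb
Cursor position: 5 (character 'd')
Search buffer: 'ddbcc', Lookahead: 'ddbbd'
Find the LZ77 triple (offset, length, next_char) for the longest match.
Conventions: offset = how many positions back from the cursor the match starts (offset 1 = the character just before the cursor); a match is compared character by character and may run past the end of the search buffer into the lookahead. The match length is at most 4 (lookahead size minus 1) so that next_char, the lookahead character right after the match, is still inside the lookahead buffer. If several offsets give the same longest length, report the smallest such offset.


Try each offset into the search buffer:
  offset=1 (pos 4, char 'c'): match length 0
  offset=2 (pos 3, char 'c'): match length 0
  offset=3 (pos 2, char 'b'): match length 0
  offset=4 (pos 1, char 'd'): match length 1
  offset=5 (pos 0, char 'd'): match length 3
Longest match has length 3 at offset 5.
next_char = character at position 5 + 3 = 8 -> 'b'

Best match: offset=5, length=3 (matching 'ddb' starting at position 0)
LZ77 triple: (5, 3, 'b')


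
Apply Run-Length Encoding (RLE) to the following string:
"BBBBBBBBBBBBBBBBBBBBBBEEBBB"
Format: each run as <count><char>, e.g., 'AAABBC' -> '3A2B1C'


Scanning runs left to right:
  i=0: run of 'B' x 22 -> '22B'
  i=22: run of 'E' x 2 -> '2E'
  i=24: run of 'B' x 3 -> '3B'

RLE = 22B2E3B


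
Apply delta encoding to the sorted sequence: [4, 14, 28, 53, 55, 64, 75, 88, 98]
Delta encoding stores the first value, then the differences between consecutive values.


First value: 4
Deltas:
  14 - 4 = 10
  28 - 14 = 14
  53 - 28 = 25
  55 - 53 = 2
  64 - 55 = 9
  75 - 64 = 11
  88 - 75 = 13
  98 - 88 = 10


Delta encoded: [4, 10, 14, 25, 2, 9, 11, 13, 10]
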